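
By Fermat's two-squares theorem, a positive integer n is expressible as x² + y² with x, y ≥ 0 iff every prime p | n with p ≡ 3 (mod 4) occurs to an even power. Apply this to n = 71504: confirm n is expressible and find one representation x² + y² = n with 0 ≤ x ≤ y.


Step 1: Factor n = 71504 = 2^4 · 41 · 109.
Step 2: Check the mod-4 condition on each prime factor: 2 = 2 (special); 41 ≡ 1 (mod 4), exponent 1; 109 ≡ 1 (mod 4), exponent 1.
All primes ≡ 3 (mod 4) appear to even exponent (or don't appear), so by the two-squares theorem n IS expressible as a sum of two squares.
Step 3: Build a representation. Group n = k² · m with k = 4 and m = 41 · 109 = 4469 (a product of primes ≡ 1 (mod 4)); a representation of m scales to one of n via (k·x)² + (k·y)² = k²(x² + y²). Each prime p ≡ 1 (mod 4) is itself a sum of two squares; find a² by testing p − a² for a perfect square:
  41: 41 − 1² = 40, 41 − 2² = 37, 41 − 3² = 32, 41 − 4² = 25 = 5² ⇒ 41 = 4² + 5².
  109: 109 − 1² = 108, 109 − 2² = 105, 109 − 3² = 100 = 10² ⇒ 109 = 3² + 10².
  Combine using the Brahmagupta–Fibonacci identity (a² + b²)(c² + d²) = (ac − bd)² + (ad + bc)² = (ac + bd)² + (ad − bc)²:
  41 · 109 = 4469: from (4² + 5²)(3² + 10²), take (4·3 − 5·10, 4·10 + 5·3) = (12 − 50, 40 + 15) = (-38, 55); dropping signs (only squares matter) gives (38, 55); check 38² + 55² = 1444 + 3025 = 4469 ✓.
  Scale by k = 4: (4·38, 4·55) = (152, 220).
Step 4: Order so x ≤ y and verify: 152² + 220² = 23104 + 48400 = 71504 = n. ✓

n = 71504 = 152² + 220² (one valid representation with x ≤ y).


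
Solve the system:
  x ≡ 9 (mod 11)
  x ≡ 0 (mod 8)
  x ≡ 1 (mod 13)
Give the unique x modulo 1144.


Moduli 11, 8, 13 are pairwise coprime; by CRT there is a unique solution modulo M = 11 · 8 · 13 = 1144.
Solve pairwise, accumulating the modulus:
  Start with x ≡ 9 (mod 11).
  Combine with x ≡ 0 (mod 8): since gcd(11, 8) = 1, we get a unique residue mod 88.
    Write x = 9 + 11·t and substitute into x ≡ 0 (mod 8): 11·t ≡ 0 − 9 = -9 (mod 8).
    Reduce coefficients mod 8: 3·t ≡ 7 (mod 8).
    The inverse of 3 mod 8 is 3 (since 3·3 = 9 = 1·8 + 1), so t ≡ 3·7 = 21 ≡ 5 (mod 8).
    Then x = 9 + 11·5 = 64, valid modulo lcm(11, 8) = 88: x ≡ 64 (mod 88).
  Combine with x ≡ 1 (mod 13): since gcd(88, 13) = 1, we get a unique residue mod 1144.
    Write x = 64 + 88·t and substitute into x ≡ 1 (mod 13): 88·t ≡ 1 − 64 = -63 (mod 13).
    Reduce coefficients mod 13: 10·t ≡ 2 (mod 13).
    The inverse of 10 mod 13 is 4 (since 10·4 = 40 = 3·13 + 1), so t ≡ 4·2 = 8 ≡ 8 (mod 13).
    Then x = 64 + 88·8 = 768, valid modulo lcm(88, 13) = 1144: x ≡ 768 (mod 1144).
Verify: 768 mod 11 = 9 ✓, 768 mod 8 = 0 ✓, 768 mod 13 = 1 ✓.

x ≡ 768 (mod 1144).


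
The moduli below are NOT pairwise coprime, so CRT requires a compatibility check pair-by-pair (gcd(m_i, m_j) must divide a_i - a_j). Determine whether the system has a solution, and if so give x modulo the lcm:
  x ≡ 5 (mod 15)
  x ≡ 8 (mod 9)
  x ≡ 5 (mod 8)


Moduli 15, 9, 8 are not pairwise coprime, so CRT works modulo lcm(m_i) when all pairwise compatibility conditions hold.
Pairwise compatibility: gcd(m_i, m_j) must divide a_i - a_j for every pair.
Merge one congruence at a time:
  Start: x ≡ 5 (mod 15).
  Combine with x ≡ 8 (mod 9): gcd(15, 9) = 3; 8 - 5 = 3, which IS divisible by 3, so compatible.
    Write x = 5 + 15·t and substitute into x ≡ 8 (mod 9): 15·t ≡ 8 − 5 = 3 (mod 9).
    Divide the congruence (and modulus) by g = 3: 5·t ≡ 1 (mod 3).
    Reduce coefficients mod 3: 2·t ≡ 1 (mod 3).
    The inverse of 2 mod 3 is 2 (since 2·2 = 4 = 1·3 + 1), so t ≡ 2·1 = 2 ≡ 2 (mod 3).
    Then x = 5 + 15·2 = 35, valid modulo lcm(15, 9) = 45: x ≡ 35 (mod 45).
  Combine with x ≡ 5 (mod 8): gcd(45, 8) = 1; 5 - 35 = -30, which IS divisible by 1, so compatible.
    Write x = 35 + 45·t and substitute into x ≡ 5 (mod 8): 45·t ≡ 5 − 35 = -30 (mod 8).
    Reduce coefficients mod 8: 5·t ≡ 2 (mod 8).
    The inverse of 5 mod 8 is 5 (since 5·5 = 25 = 3·8 + 1), so t ≡ 5·2 = 10 ≡ 2 (mod 8).
    Then x = 35 + 45·2 = 125, valid modulo lcm(45, 8) = 360: x ≡ 125 (mod 360).
Verify: 125 mod 15 = 5, 125 mod 9 = 8, 125 mod 8 = 5.

x ≡ 125 (mod 360).


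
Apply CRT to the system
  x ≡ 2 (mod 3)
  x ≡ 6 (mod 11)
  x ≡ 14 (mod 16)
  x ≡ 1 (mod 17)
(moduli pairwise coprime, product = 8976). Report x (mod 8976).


Product of moduli M = 3 · 11 · 16 · 17 = 8976.
Merge one congruence at a time:
  Start: x ≡ 2 (mod 3).
  Combine with x ≡ 6 (mod 11); new modulus lcm = 33.
    Write x = 2 + 3·t and substitute into x ≡ 6 (mod 11): 3·t ≡ 6 − 2 = 4 (mod 11).
    The inverse of 3 mod 11 is 4 (since 3·4 = 12 = 1·11 + 1), so t ≡ 4·4 = 16 ≡ 5 (mod 11).
    Then x = 2 + 3·5 = 17, valid modulo lcm(3, 11) = 33: x ≡ 17 (mod 33).
  Combine with x ≡ 14 (mod 16); new modulus lcm = 528.
    Write x = 17 + 33·t and substitute into x ≡ 14 (mod 16): 33·t ≡ 14 − 17 = -3 (mod 16).
    Reduce coefficients mod 16: 1·t ≡ 13 (mod 16).
    So t ≡ 13 (mod 16).
    Then x = 17 + 33·13 = 446, valid modulo lcm(33, 16) = 528: x ≡ 446 (mod 528).
  Combine with x ≡ 1 (mod 17); new modulus lcm = 8976.
    Write x = 446 + 528·t and substitute into x ≡ 1 (mod 17): 528·t ≡ 1 − 446 = -445 (mod 17).
    Reduce coefficients mod 17: 1·t ≡ 14 (mod 17).
    So t ≡ 14 (mod 17).
    Then x = 446 + 528·14 = 7838, valid modulo lcm(528, 17) = 8976: x ≡ 7838 (mod 8976).
Verify against each original: 7838 mod 3 = 2, 7838 mod 11 = 6, 7838 mod 16 = 14, 7838 mod 17 = 1.

x ≡ 7838 (mod 8976).


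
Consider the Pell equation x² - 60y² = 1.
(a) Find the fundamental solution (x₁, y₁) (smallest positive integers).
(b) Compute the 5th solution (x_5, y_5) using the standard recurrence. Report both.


Step 1: Find the fundamental solution (x₁, y₁) of x² - 60y² = 1.
  Expand √60 as a continued fraction. a₀ = ⌊√60⌋ = 7; iterate m_{k+1} = d_k·a_k − m_k, d_{k+1} = (60 − m_{k+1}²)/d_k, a_{k+1} = ⌊(a₀ + m_{k+1})/d_{k+1}⌋ (starting m₀ = 0, d₀ = 1), with convergents p_k = a_k·p_{k-1} + p_{k-2}, q_k = a_k·q_{k-1} + q_{k-2} (p₋₁ = 1, q₋₁ = 0):
  k = 0: a₀ = 7; p₀/q₀ = 7/1; p₀² − 60·q₀² = 49 − 60 = -11.
  k = 1: m = 7, d = 11, a = ⌊(7 + 7)/11⌋ = 1; p/q = (1·7 + 1)/(1·1 + 0) = 8/1; p² − 60·q² = 64 − 60 = 4.
  k = 2: m = 4, d = 4, a = ⌊(7 + 4)/4⌋ = 2; p/q = (2·8 + 7)/(2·1 + 1) = 23/3; p² − 60·q² = 529 − 540 = -11.
  k = 3: m = 4, d = 11, a = ⌊(7 + 4)/11⌋ = 1; p/q = (1·23 + 8)/(1·3 + 1) = 31/4; p² − 60·q² = 961 − 960 = 1.
  The first convergent with p² − 60·q² = 1 gives the fundamental solution (x₁, y₁) = (31, 4).
Step 2: Apply the recurrence (x_{n+1}, y_{n+1}) = (x₁x_n + 60y₁y_n, x₁y_n + y₁x_n) repeatedly.
  From (x_1, y_1) = (31, 4): x_2 = 31·31 + 60·4·4 = 1921; y_2 = 31·4 + 4·31 = 248.
  From (x_2, y_2) = (1921, 248): x_3 = 31·1921 + 60·4·248 = 119071; y_3 = 31·248 + 4·1921 = 15372.
  From (x_3, y_3) = (119071, 15372): x_4 = 31·119071 + 60·4·15372 = 7380481; y_4 = 31·15372 + 4·119071 = 952816.
  From (x_4, y_4) = (7380481, 952816): x_5 = 31·7380481 + 60·4·952816 = 457470751; y_5 = 31·952816 + 4·7380481 = 59059220.
Step 3: Verify x_5² - 60·y_5² = 209279488020504001 - 209279488020504000 = 1 (should be 1). ✓

(x_1, y_1) = (31, 4); (x_5, y_5) = (457470751, 59059220).


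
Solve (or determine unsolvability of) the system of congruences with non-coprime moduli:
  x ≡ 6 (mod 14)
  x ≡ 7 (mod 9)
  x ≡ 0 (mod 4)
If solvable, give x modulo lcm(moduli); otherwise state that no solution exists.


Moduli 14, 9, 4 are not pairwise coprime, so CRT works modulo lcm(m_i) when all pairwise compatibility conditions hold.
Pairwise compatibility: gcd(m_i, m_j) must divide a_i - a_j for every pair.
Merge one congruence at a time:
  Start: x ≡ 6 (mod 14).
  Combine with x ≡ 7 (mod 9): gcd(14, 9) = 1; 7 - 6 = 1, which IS divisible by 1, so compatible.
    Write x = 6 + 14·t and substitute into x ≡ 7 (mod 9): 14·t ≡ 7 − 6 = 1 (mod 9).
    Reduce coefficients mod 9: 5·t ≡ 1 (mod 9).
    The inverse of 5 mod 9 is 2 (since 5·2 = 10 = 1·9 + 1), so t ≡ 2·1 = 2 ≡ 2 (mod 9).
    Then x = 6 + 14·2 = 34, valid modulo lcm(14, 9) = 126: x ≡ 34 (mod 126).
  Combine with x ≡ 0 (mod 4): gcd(126, 4) = 2; 0 - 34 = -34, which IS divisible by 2, so compatible.
    Write x = 34 + 126·t and substitute into x ≡ 0 (mod 4): 126·t ≡ 0 − 34 = -34 (mod 4).
    Divide the congruence (and modulus) by g = 2: 63·t ≡ -17 (mod 2).
    Reduce coefficients mod 2: 1·t ≡ 1 (mod 2).
    So t ≡ 1 (mod 2).
    Then x = 34 + 126·1 = 160, valid modulo lcm(126, 4) = 252: x ≡ 160 (mod 252).
Verify: 160 mod 14 = 6, 160 mod 9 = 7, 160 mod 4 = 0.

x ≡ 160 (mod 252).


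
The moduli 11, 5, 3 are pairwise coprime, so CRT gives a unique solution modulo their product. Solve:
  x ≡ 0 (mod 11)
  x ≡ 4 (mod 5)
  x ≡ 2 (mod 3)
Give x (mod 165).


Moduli 11, 5, 3 are pairwise coprime; by CRT there is a unique solution modulo M = 11 · 5 · 3 = 165.
Solve pairwise, accumulating the modulus:
  Start with x ≡ 0 (mod 11).
  Combine with x ≡ 4 (mod 5): since gcd(11, 5) = 1, we get a unique residue mod 55.
    Write x = 0 + 11·t and substitute into x ≡ 4 (mod 5): 11·t ≡ 4 − 0 = 4 (mod 5).
    Reduce coefficients mod 5: 1·t ≡ 4 (mod 5).
    So t ≡ 4 (mod 5).
    Then x = 0 + 11·4 = 44, valid modulo lcm(11, 5) = 55: x ≡ 44 (mod 55).
  Combine with x ≡ 2 (mod 3): since gcd(55, 3) = 1, we get a unique residue mod 165.
    Write x = 44 + 55·t and substitute into x ≡ 2 (mod 3): 55·t ≡ 2 − 44 = -42 (mod 3).
    Reduce coefficients mod 3: 1·t ≡ 0 (mod 3).
    So t ≡ 0 (mod 3).
    Then x = 44 + 55·0 = 44, valid modulo lcm(55, 3) = 165: x ≡ 44 (mod 165).
Verify: 44 mod 11 = 0 ✓, 44 mod 5 = 4 ✓, 44 mod 3 = 2 ✓.

x ≡ 44 (mod 165).


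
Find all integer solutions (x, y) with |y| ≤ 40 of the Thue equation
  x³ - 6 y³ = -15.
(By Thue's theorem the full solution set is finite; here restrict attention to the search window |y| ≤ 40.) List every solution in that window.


The equation is x³ - 6y³ = -15. For fixed y, x³ = 6·y³ − 15, so a solution requires the RHS to be a perfect cube.
Strategy: iterate y from -40 to 40, compute RHS = 6·y³ − 15, and check whether it is a (positive or negative) perfect cube.
Check small values of y:
  y = 0: RHS = -15 is not a perfect cube.
  y = 1: RHS = -9 is not a perfect cube.
  y = -1: RHS = -21 is not a perfect cube.
  y = 2: RHS = 33 is not a perfect cube.
  y = -2: RHS = -63 is not a perfect cube.
  y = 3: RHS = 147 is not a perfect cube.
  y = -3: RHS = -177 is not a perfect cube.
Continuing the search up to |y| = 40 finds no solutions either.
No (x, y) in the scanned range satisfies the equation.

No integer solutions with |y| ≤ 40.


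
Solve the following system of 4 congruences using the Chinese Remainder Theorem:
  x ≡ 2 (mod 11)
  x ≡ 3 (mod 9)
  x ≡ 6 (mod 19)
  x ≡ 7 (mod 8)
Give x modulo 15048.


Product of moduli M = 11 · 9 · 19 · 8 = 15048.
Merge one congruence at a time:
  Start: x ≡ 2 (mod 11).
  Combine with x ≡ 3 (mod 9); new modulus lcm = 99.
    Write x = 2 + 11·t and substitute into x ≡ 3 (mod 9): 11·t ≡ 3 − 2 = 1 (mod 9).
    Reduce coefficients mod 9: 2·t ≡ 1 (mod 9).
    The inverse of 2 mod 9 is 5 (since 2·5 = 10 = 1·9 + 1), so t ≡ 5·1 = 5 ≡ 5 (mod 9).
    Then x = 2 + 11·5 = 57, valid modulo lcm(11, 9) = 99: x ≡ 57 (mod 99).
  Combine with x ≡ 6 (mod 19); new modulus lcm = 1881.
    Write x = 57 + 99·t and substitute into x ≡ 6 (mod 19): 99·t ≡ 6 − 57 = -51 (mod 19).
    Reduce coefficients mod 19: 4·t ≡ 6 (mod 19).
    The inverse of 4 mod 19 is 5 (since 4·5 = 20 = 1·19 + 1), so t ≡ 5·6 = 30 ≡ 11 (mod 19).
    Then x = 57 + 99·11 = 1146, valid modulo lcm(99, 19) = 1881: x ≡ 1146 (mod 1881).
  Combine with x ≡ 7 (mod 8); new modulus lcm = 15048.
    Write x = 1146 + 1881·t and substitute into x ≡ 7 (mod 8): 1881·t ≡ 7 − 1146 = -1139 (mod 8).
    Reduce coefficients mod 8: 1·t ≡ 5 (mod 8).
    So t ≡ 5 (mod 8).
    Then x = 1146 + 1881·5 = 10551, valid modulo lcm(1881, 8) = 15048: x ≡ 10551 (mod 15048).
Verify against each original: 10551 mod 11 = 2, 10551 mod 9 = 3, 10551 mod 19 = 6, 10551 mod 8 = 7.

x ≡ 10551 (mod 15048).


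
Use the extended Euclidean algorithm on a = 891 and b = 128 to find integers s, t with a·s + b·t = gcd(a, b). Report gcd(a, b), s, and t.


Euclidean algorithm on (891, 128) — divide until remainder is 0:
  891 = 6 · 128 + 123
  128 = 1 · 123 + 5
  123 = 24 · 5 + 3
  5 = 1 · 3 + 2
  3 = 1 · 2 + 1
  2 = 2 · 1 + 0
gcd(891, 128) = 1.
Track Bezout coefficients alongside the remainders: start with r₀ = 891 = a·1 + b·0 (s = 1, t = 0) and r₁ = 128 = a·0 + b·1 (s = 0, t = 1); each new remainder r_{k+1} = r_{k-1} − q_k·r_k inherits s_{k+1} = s_{k-1} − q_k·s_k, t_{k+1} = t_{k-1} − q_k·t_k, so r_k = a·s_k + b·t_k at every step:
  q = 6: r = 123, s = 1 − 6·0 = 1, t = 0 − 6·1 = -6  (check: 891·1 + 128·(-6) = 123)
  q = 1: r = 5, s = 0 − 1·1 = -1, t = 1 − 1·(-6) = 7  (check: 891·(-1) + 128·7 = 5)
  q = 24: r = 3, s = 1 − 24·(-1) = 25, t = -6 − 24·7 = -174  (check: 891·25 + 128·(-174) = 3)
  q = 1: r = 2, s = -1 − 1·25 = -26, t = 7 − 1·(-174) = 181  (check: 891·(-26) + 128·181 = 2)
  q = 1: r = 1, s = 25 − 1·(-26) = 51, t = -174 − 1·181 = -355  (check: 891·51 + 128·(-355) = 1)
The row with r = 1 (the gcd) gives the Bezout coefficients s = 51, t = -355.
Result: 891 · (51) + 128 · (-355) = 1.

gcd(891, 128) = 1; s = 51, t = -355 (check: 891·51 + 128·(-355) = 1).


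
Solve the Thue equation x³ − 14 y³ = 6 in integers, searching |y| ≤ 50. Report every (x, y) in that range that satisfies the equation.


The equation is x³ - 14y³ = 6. For fixed y, x³ = 14·y³ + 6, so a solution requires the RHS to be a perfect cube.
Strategy: iterate y from -50 to 50, compute RHS = 14·y³ + 6, and check whether it is a (positive or negative) perfect cube.
Check small values of y:
  y = 0: RHS = 6 is not a perfect cube.
  y = 1: RHS = 20 is not a perfect cube.
  y = -1: RHS = -8 = (-2)³ ⇒ x = -2 works.
  y = 2: RHS = 118 is not a perfect cube.
  y = -2: RHS = -106 is not a perfect cube.
  y = 3: RHS = 384 is not a perfect cube.
  y = -3: RHS = -372 is not a perfect cube.
Continuing the search up to |y| = 50 finds no further solutions beyond those listed.
Collected solutions: (-2, -1).

Solutions (with |y| ≤ 50): (-2, -1).


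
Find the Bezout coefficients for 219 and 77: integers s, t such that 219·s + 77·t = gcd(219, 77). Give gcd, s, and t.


Euclidean algorithm on (219, 77) — divide until remainder is 0:
  219 = 2 · 77 + 65
  77 = 1 · 65 + 12
  65 = 5 · 12 + 5
  12 = 2 · 5 + 2
  5 = 2 · 2 + 1
  2 = 2 · 1 + 0
gcd(219, 77) = 1.
Track Bezout coefficients alongside the remainders: start with r₀ = 219 = a·1 + b·0 (s = 1, t = 0) and r₁ = 77 = a·0 + b·1 (s = 0, t = 1); each new remainder r_{k+1} = r_{k-1} − q_k·r_k inherits s_{k+1} = s_{k-1} − q_k·s_k, t_{k+1} = t_{k-1} − q_k·t_k, so r_k = a·s_k + b·t_k at every step:
  q = 2: r = 65, s = 1 − 2·0 = 1, t = 0 − 2·1 = -2  (check: 219·1 + 77·(-2) = 65)
  q = 1: r = 12, s = 0 − 1·1 = -1, t = 1 − 1·(-2) = 3  (check: 219·(-1) + 77·3 = 12)
  q = 5: r = 5, s = 1 − 5·(-1) = 6, t = -2 − 5·3 = -17  (check: 219·6 + 77·(-17) = 5)
  q = 2: r = 2, s = -1 − 2·6 = -13, t = 3 − 2·(-17) = 37  (check: 219·(-13) + 77·37 = 2)
  q = 2: r = 1, s = 6 − 2·(-13) = 32, t = -17 − 2·37 = -91  (check: 219·32 + 77·(-91) = 1)
The row with r = 1 (the gcd) gives the Bezout coefficients s = 32, t = -91.
Result: 219 · (32) + 77 · (-91) = 1.

gcd(219, 77) = 1; s = 32, t = -91 (check: 219·32 + 77·(-91) = 1).


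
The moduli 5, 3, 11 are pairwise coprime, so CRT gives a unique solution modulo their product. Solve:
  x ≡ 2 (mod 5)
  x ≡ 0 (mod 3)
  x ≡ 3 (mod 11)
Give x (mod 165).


Moduli 5, 3, 11 are pairwise coprime; by CRT there is a unique solution modulo M = 5 · 3 · 11 = 165.
Solve pairwise, accumulating the modulus:
  Start with x ≡ 2 (mod 5).
  Combine with x ≡ 0 (mod 3): since gcd(5, 3) = 1, we get a unique residue mod 15.
    Write x = 2 + 5·t and substitute into x ≡ 0 (mod 3): 5·t ≡ 0 − 2 = -2 (mod 3).
    Reduce coefficients mod 3: 2·t ≡ 1 (mod 3).
    The inverse of 2 mod 3 is 2 (since 2·2 = 4 = 1·3 + 1), so t ≡ 2·1 = 2 ≡ 2 (mod 3).
    Then x = 2 + 5·2 = 12, valid modulo lcm(5, 3) = 15: x ≡ 12 (mod 15).
  Combine with x ≡ 3 (mod 11): since gcd(15, 11) = 1, we get a unique residue mod 165.
    Write x = 12 + 15·t and substitute into x ≡ 3 (mod 11): 15·t ≡ 3 − 12 = -9 (mod 11).
    Reduce coefficients mod 11: 4·t ≡ 2 (mod 11).
    The inverse of 4 mod 11 is 3 (since 4·3 = 12 = 1·11 + 1), so t ≡ 3·2 = 6 ≡ 6 (mod 11).
    Then x = 12 + 15·6 = 102, valid modulo lcm(15, 11) = 165: x ≡ 102 (mod 165).
Verify: 102 mod 5 = 2 ✓, 102 mod 3 = 0 ✓, 102 mod 11 = 3 ✓.

x ≡ 102 (mod 165).


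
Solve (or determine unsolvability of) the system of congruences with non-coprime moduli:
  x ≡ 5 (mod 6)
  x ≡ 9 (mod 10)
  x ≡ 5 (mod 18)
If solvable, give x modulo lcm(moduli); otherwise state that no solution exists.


Moduli 6, 10, 18 are not pairwise coprime, so CRT works modulo lcm(m_i) when all pairwise compatibility conditions hold.
Pairwise compatibility: gcd(m_i, m_j) must divide a_i - a_j for every pair.
Merge one congruence at a time:
  Start: x ≡ 5 (mod 6).
  Combine with x ≡ 9 (mod 10): gcd(6, 10) = 2; 9 - 5 = 4, which IS divisible by 2, so compatible.
    Write x = 5 + 6·t and substitute into x ≡ 9 (mod 10): 6·t ≡ 9 − 5 = 4 (mod 10).
    Divide the congruence (and modulus) by g = 2: 3·t ≡ 2 (mod 5).
    The inverse of 3 mod 5 is 2 (since 3·2 = 6 = 1·5 + 1), so t ≡ 2·2 = 4 ≡ 4 (mod 5).
    Then x = 5 + 6·4 = 29, valid modulo lcm(6, 10) = 30: x ≡ 29 (mod 30).
  Combine with x ≡ 5 (mod 18): gcd(30, 18) = 6; 5 - 29 = -24, which IS divisible by 6, so compatible.
    Write x = 29 + 30·t and substitute into x ≡ 5 (mod 18): 30·t ≡ 5 − 29 = -24 (mod 18).
    Divide the congruence (and modulus) by g = 6: 5·t ≡ -4 (mod 3).
    Reduce coefficients mod 3: 2·t ≡ 2 (mod 3).
    The inverse of 2 mod 3 is 2 (since 2·2 = 4 = 1·3 + 1), so t ≡ 2·2 = 4 ≡ 1 (mod 3).
    Then x = 29 + 30·1 = 59, valid modulo lcm(30, 18) = 90: x ≡ 59 (mod 90).
Verify: 59 mod 6 = 5, 59 mod 10 = 9, 59 mod 18 = 5.

x ≡ 59 (mod 90).


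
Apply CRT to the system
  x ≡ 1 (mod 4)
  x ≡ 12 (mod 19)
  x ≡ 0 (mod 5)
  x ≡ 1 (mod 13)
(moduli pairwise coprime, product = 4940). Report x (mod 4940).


Product of moduli M = 4 · 19 · 5 · 13 = 4940.
Merge one congruence at a time:
  Start: x ≡ 1 (mod 4).
  Combine with x ≡ 12 (mod 19); new modulus lcm = 76.
    Write x = 1 + 4·t and substitute into x ≡ 12 (mod 19): 4·t ≡ 12 − 1 = 11 (mod 19).
    The inverse of 4 mod 19 is 5 (since 4·5 = 20 = 1·19 + 1), so t ≡ 5·11 = 55 ≡ 17 (mod 19).
    Then x = 1 + 4·17 = 69, valid modulo lcm(4, 19) = 76: x ≡ 69 (mod 76).
  Combine with x ≡ 0 (mod 5); new modulus lcm = 380.
    Write x = 69 + 76·t and substitute into x ≡ 0 (mod 5): 76·t ≡ 0 − 69 = -69 (mod 5).
    Reduce coefficients mod 5: 1·t ≡ 1 (mod 5).
    So t ≡ 1 (mod 5).
    Then x = 69 + 76·1 = 145, valid modulo lcm(76, 5) = 380: x ≡ 145 (mod 380).
  Combine with x ≡ 1 (mod 13); new modulus lcm = 4940.
    Write x = 145 + 380·t and substitute into x ≡ 1 (mod 13): 380·t ≡ 1 − 145 = -144 (mod 13).
    Reduce coefficients mod 13: 3·t ≡ 12 (mod 13).
    The inverse of 3 mod 13 is 9 (since 3·9 = 27 = 2·13 + 1), so t ≡ 9·12 = 108 ≡ 4 (mod 13).
    Then x = 145 + 380·4 = 1665, valid modulo lcm(380, 13) = 4940: x ≡ 1665 (mod 4940).
Verify against each original: 1665 mod 4 = 1, 1665 mod 19 = 12, 1665 mod 5 = 0, 1665 mod 13 = 1.

x ≡ 1665 (mod 4940).


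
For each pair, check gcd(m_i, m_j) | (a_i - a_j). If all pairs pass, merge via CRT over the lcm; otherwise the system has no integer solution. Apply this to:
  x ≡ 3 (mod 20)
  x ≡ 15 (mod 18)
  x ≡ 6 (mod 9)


Moduli 20, 18, 9 are not pairwise coprime, so CRT works modulo lcm(m_i) when all pairwise compatibility conditions hold.
Pairwise compatibility: gcd(m_i, m_j) must divide a_i - a_j for every pair.
Merge one congruence at a time:
  Start: x ≡ 3 (mod 20).
  Combine with x ≡ 15 (mod 18): gcd(20, 18) = 2; 15 - 3 = 12, which IS divisible by 2, so compatible.
    Write x = 3 + 20·t and substitute into x ≡ 15 (mod 18): 20·t ≡ 15 − 3 = 12 (mod 18).
    Divide the congruence (and modulus) by g = 2: 10·t ≡ 6 (mod 9).
    Reduce coefficients mod 9: 1·t ≡ 6 (mod 9).
    So t ≡ 6 (mod 9).
    Then x = 3 + 20·6 = 123, valid modulo lcm(20, 18) = 180: x ≡ 123 (mod 180).
  Combine with x ≡ 6 (mod 9): gcd(180, 9) = 9; 6 - 123 = -117, which IS divisible by 9, so compatible.
    Write x = 123 + 180·t and substitute into x ≡ 6 (mod 9): 180·t ≡ 6 − 123 = -117 (mod 9).
    Divide the congruence (and modulus) by g = 9: 20·t ≡ -13 (mod 1).
    Modulo 1 every t works; take t = 0.
    Then x = 123 + 180·0 = 123, valid modulo lcm(180, 9) = 180: x ≡ 123 (mod 180).
Verify: 123 mod 20 = 3, 123 mod 18 = 15, 123 mod 9 = 6.

x ≡ 123 (mod 180).


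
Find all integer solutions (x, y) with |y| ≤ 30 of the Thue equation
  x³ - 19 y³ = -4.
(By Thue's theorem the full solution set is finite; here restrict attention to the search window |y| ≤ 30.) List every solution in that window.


The equation is x³ - 19y³ = -4. For fixed y, x³ = 19·y³ − 4, so a solution requires the RHS to be a perfect cube.
Strategy: iterate y from -30 to 30, compute RHS = 19·y³ − 4, and check whether it is a (positive or negative) perfect cube.
Check small values of y:
  y = 0: RHS = -4 is not a perfect cube.
  y = 1: RHS = 15 is not a perfect cube.
  y = -1: RHS = -23 is not a perfect cube.
  y = 2: RHS = 148 is not a perfect cube.
  y = -2: RHS = -156 is not a perfect cube.
  y = 3: RHS = 509 is not a perfect cube.
  y = -3: RHS = -517 is not a perfect cube.
Continuing the search up to |y| = 30 finds no solutions either.
No (x, y) in the scanned range satisfies the equation.

No integer solutions with |y| ≤ 30.


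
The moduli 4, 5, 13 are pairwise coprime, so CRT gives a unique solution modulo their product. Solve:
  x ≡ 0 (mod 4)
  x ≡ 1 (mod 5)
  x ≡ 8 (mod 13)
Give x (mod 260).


Moduli 4, 5, 13 are pairwise coprime; by CRT there is a unique solution modulo M = 4 · 5 · 13 = 260.
Solve pairwise, accumulating the modulus:
  Start with x ≡ 0 (mod 4).
  Combine with x ≡ 1 (mod 5): since gcd(4, 5) = 1, we get a unique residue mod 20.
    Write x = 0 + 4·t and substitute into x ≡ 1 (mod 5): 4·t ≡ 1 − 0 = 1 (mod 5).
    The inverse of 4 mod 5 is 4 (since 4·4 = 16 = 3·5 + 1), so t ≡ 4·1 = 4 ≡ 4 (mod 5).
    Then x = 0 + 4·4 = 16, valid modulo lcm(4, 5) = 20: x ≡ 16 (mod 20).
  Combine with x ≡ 8 (mod 13): since gcd(20, 13) = 1, we get a unique residue mod 260.
    Write x = 16 + 20·t and substitute into x ≡ 8 (mod 13): 20·t ≡ 8 − 16 = -8 (mod 13).
    Reduce coefficients mod 13: 7·t ≡ 5 (mod 13).
    The inverse of 7 mod 13 is 2 (since 7·2 = 14 = 1·13 + 1), so t ≡ 2·5 = 10 ≡ 10 (mod 13).
    Then x = 16 + 20·10 = 216, valid modulo lcm(20, 13) = 260: x ≡ 216 (mod 260).
Verify: 216 mod 4 = 0 ✓, 216 mod 5 = 1 ✓, 216 mod 13 = 8 ✓.

x ≡ 216 (mod 260).


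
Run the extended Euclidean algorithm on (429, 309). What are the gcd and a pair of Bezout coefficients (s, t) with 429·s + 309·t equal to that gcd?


Euclidean algorithm on (429, 309) — divide until remainder is 0:
  429 = 1 · 309 + 120
  309 = 2 · 120 + 69
  120 = 1 · 69 + 51
  69 = 1 · 51 + 18
  51 = 2 · 18 + 15
  18 = 1 · 15 + 3
  15 = 5 · 3 + 0
gcd(429, 309) = 3.
Track Bezout coefficients alongside the remainders: start with r₀ = 429 = a·1 + b·0 (s = 1, t = 0) and r₁ = 309 = a·0 + b·1 (s = 0, t = 1); each new remainder r_{k+1} = r_{k-1} − q_k·r_k inherits s_{k+1} = s_{k-1} − q_k·s_k, t_{k+1} = t_{k-1} − q_k·t_k, so r_k = a·s_k + b·t_k at every step:
  q = 1: r = 120, s = 1 − 1·0 = 1, t = 0 − 1·1 = -1  (check: 429·1 + 309·(-1) = 120)
  q = 2: r = 69, s = 0 − 2·1 = -2, t = 1 − 2·(-1) = 3  (check: 429·(-2) + 309·3 = 69)
  q = 1: r = 51, s = 1 − 1·(-2) = 3, t = -1 − 1·3 = -4  (check: 429·3 + 309·(-4) = 51)
  q = 1: r = 18, s = -2 − 1·3 = -5, t = 3 − 1·(-4) = 7  (check: 429·(-5) + 309·7 = 18)
  q = 2: r = 15, s = 3 − 2·(-5) = 13, t = -4 − 2·7 = -18  (check: 429·13 + 309·(-18) = 15)
  q = 1: r = 3, s = -5 − 1·13 = -18, t = 7 − 1·(-18) = 25  (check: 429·(-18) + 309·25 = 3)
The row with r = 3 (the gcd) gives the Bezout coefficients s = -18, t = 25.
Result: 429 · (-18) + 309 · (25) = 3.

gcd(429, 309) = 3; s = -18, t = 25 (check: 429·(-18) + 309·25 = 3).


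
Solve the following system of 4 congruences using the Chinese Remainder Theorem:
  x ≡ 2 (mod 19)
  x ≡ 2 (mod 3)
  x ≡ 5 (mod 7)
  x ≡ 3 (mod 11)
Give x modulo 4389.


Product of moduli M = 19 · 3 · 7 · 11 = 4389.
Merge one congruence at a time:
  Start: x ≡ 2 (mod 19).
  Combine with x ≡ 2 (mod 3); new modulus lcm = 57.
    Write x = 2 + 19·t and substitute into x ≡ 2 (mod 3): 19·t ≡ 2 − 2 = 0 (mod 3).
    Reduce coefficients mod 3: 1·t ≡ 0 (mod 3).
    So t ≡ 0 (mod 3).
    Then x = 2 + 19·0 = 2, valid modulo lcm(19, 3) = 57: x ≡ 2 (mod 57).
  Combine with x ≡ 5 (mod 7); new modulus lcm = 399.
    Write x = 2 + 57·t and substitute into x ≡ 5 (mod 7): 57·t ≡ 5 − 2 = 3 (mod 7).
    Reduce coefficients mod 7: 1·t ≡ 3 (mod 7).
    So t ≡ 3 (mod 7).
    Then x = 2 + 57·3 = 173, valid modulo lcm(57, 7) = 399: x ≡ 173 (mod 399).
  Combine with x ≡ 3 (mod 11); new modulus lcm = 4389.
    Write x = 173 + 399·t and substitute into x ≡ 3 (mod 11): 399·t ≡ 3 − 173 = -170 (mod 11).
    Reduce coefficients mod 11: 3·t ≡ 6 (mod 11).
    The inverse of 3 mod 11 is 4 (since 3·4 = 12 = 1·11 + 1), so t ≡ 4·6 = 24 ≡ 2 (mod 11).
    Then x = 173 + 399·2 = 971, valid modulo lcm(399, 11) = 4389: x ≡ 971 (mod 4389).
Verify against each original: 971 mod 19 = 2, 971 mod 3 = 2, 971 mod 7 = 5, 971 mod 11 = 3.

x ≡ 971 (mod 4389).


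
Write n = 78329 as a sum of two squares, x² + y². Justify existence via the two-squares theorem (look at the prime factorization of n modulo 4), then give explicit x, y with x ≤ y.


Step 1: Factor n = 78329 = 29 · 37 · 73.
Step 2: Check the mod-4 condition on each prime factor: 29 ≡ 1 (mod 4), exponent 1; 37 ≡ 1 (mod 4), exponent 1; 73 ≡ 1 (mod 4), exponent 1.
All primes ≡ 3 (mod 4) appear to even exponent (or don't appear), so by the two-squares theorem n IS expressible as a sum of two squares.
Step 3: Build a representation. Here n = 29 · 37 · 73 is a product of primes ≡ 1 (mod 4). Each prime p ≡ 1 (mod 4) is itself a sum of two squares; find a² by testing p − a² for a perfect square:
  29: 29 − 1² = 28, 29 − 2² = 25 = 5² ⇒ 29 = 2² + 5².
  37: 37 − 1² = 36 = 6² ⇒ 37 = 1² + 6².
  73: 73 − 1² = 72, 73 − 2² = 69, 73 − 3² = 64 = 8² ⇒ 73 = 3² + 8².
  Combine using the Brahmagupta–Fibonacci identity (a² + b²)(c² + d²) = (ac − bd)² + (ad + bc)² = (ac + bd)² + (ad − bc)²:
  29 · 37 = 1073: from (2² + 5²)(1² + 6²), take (2·1 − 5·6, 2·6 + 5·1) = (2 − 30, 12 + 5) = (-28, 17); dropping signs (only squares matter) gives (28, 17); check 28² + 17² = 784 + 289 = 1073 ✓.
  1073 · 73 = 78329: from (28² + 17²)(3² + 8²), take (28·3 − 17·8, 28·8 + 17·3) = (84 − 136, 224 + 51) = (-52, 275); dropping signs (only squares matter) gives (52, 275); check 52² + 275² = 2704 + 75625 = 78329 ✓.
Step 4: Order so x ≤ y and verify: 52² + 275² = 2704 + 75625 = 78329 = n. ✓

n = 78329 = 52² + 275² (one valid representation with x ≤ y).


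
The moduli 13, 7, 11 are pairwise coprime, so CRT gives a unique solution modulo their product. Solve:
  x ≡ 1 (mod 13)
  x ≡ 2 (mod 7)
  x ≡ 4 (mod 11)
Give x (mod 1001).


Moduli 13, 7, 11 are pairwise coprime; by CRT there is a unique solution modulo M = 13 · 7 · 11 = 1001.
Solve pairwise, accumulating the modulus:
  Start with x ≡ 1 (mod 13).
  Combine with x ≡ 2 (mod 7): since gcd(13, 7) = 1, we get a unique residue mod 91.
    Write x = 1 + 13·t and substitute into x ≡ 2 (mod 7): 13·t ≡ 2 − 1 = 1 (mod 7).
    Reduce coefficients mod 7: 6·t ≡ 1 (mod 7).
    The inverse of 6 mod 7 is 6 (since 6·6 = 36 = 5·7 + 1), so t ≡ 6·1 = 6 ≡ 6 (mod 7).
    Then x = 1 + 13·6 = 79, valid modulo lcm(13, 7) = 91: x ≡ 79 (mod 91).
  Combine with x ≡ 4 (mod 11): since gcd(91, 11) = 1, we get a unique residue mod 1001.
    Write x = 79 + 91·t and substitute into x ≡ 4 (mod 11): 91·t ≡ 4 − 79 = -75 (mod 11).
    Reduce coefficients mod 11: 3·t ≡ 2 (mod 11).
    The inverse of 3 mod 11 is 4 (since 3·4 = 12 = 1·11 + 1), so t ≡ 4·2 = 8 ≡ 8 (mod 11).
    Then x = 79 + 91·8 = 807, valid modulo lcm(91, 11) = 1001: x ≡ 807 (mod 1001).
Verify: 807 mod 13 = 1 ✓, 807 mod 7 = 2 ✓, 807 mod 11 = 4 ✓.

x ≡ 807 (mod 1001).


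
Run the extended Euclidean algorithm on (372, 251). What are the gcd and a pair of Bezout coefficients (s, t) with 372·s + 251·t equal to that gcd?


Euclidean algorithm on (372, 251) — divide until remainder is 0:
  372 = 1 · 251 + 121
  251 = 2 · 121 + 9
  121 = 13 · 9 + 4
  9 = 2 · 4 + 1
  4 = 4 · 1 + 0
gcd(372, 251) = 1.
Track Bezout coefficients alongside the remainders: start with r₀ = 372 = a·1 + b·0 (s = 1, t = 0) and r₁ = 251 = a·0 + b·1 (s = 0, t = 1); each new remainder r_{k+1} = r_{k-1} − q_k·r_k inherits s_{k+1} = s_{k-1} − q_k·s_k, t_{k+1} = t_{k-1} − q_k·t_k, so r_k = a·s_k + b·t_k at every step:
  q = 1: r = 121, s = 1 − 1·0 = 1, t = 0 − 1·1 = -1  (check: 372·1 + 251·(-1) = 121)
  q = 2: r = 9, s = 0 − 2·1 = -2, t = 1 − 2·(-1) = 3  (check: 372·(-2) + 251·3 = 9)
  q = 13: r = 4, s = 1 − 13·(-2) = 27, t = -1 − 13·3 = -40  (check: 372·27 + 251·(-40) = 4)
  q = 2: r = 1, s = -2 − 2·27 = -56, t = 3 − 2·(-40) = 83  (check: 372·(-56) + 251·83 = 1)
The row with r = 1 (the gcd) gives the Bezout coefficients s = -56, t = 83.
Result: 372 · (-56) + 251 · (83) = 1.

gcd(372, 251) = 1; s = -56, t = 83 (check: 372·(-56) + 251·83 = 1).


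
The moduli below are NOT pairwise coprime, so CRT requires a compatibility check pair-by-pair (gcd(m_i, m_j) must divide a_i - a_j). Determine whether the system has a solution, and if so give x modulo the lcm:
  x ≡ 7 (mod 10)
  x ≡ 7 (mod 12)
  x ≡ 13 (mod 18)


Moduli 10, 12, 18 are not pairwise coprime, so CRT works modulo lcm(m_i) when all pairwise compatibility conditions hold.
Pairwise compatibility: gcd(m_i, m_j) must divide a_i - a_j for every pair.
Merge one congruence at a time:
  Start: x ≡ 7 (mod 10).
  Combine with x ≡ 7 (mod 12): gcd(10, 12) = 2; 7 - 7 = 0, which IS divisible by 2, so compatible.
    Write x = 7 + 10·t and substitute into x ≡ 7 (mod 12): 10·t ≡ 7 − 7 = 0 (mod 12).
    Divide the congruence (and modulus) by g = 2: 5·t ≡ 0 (mod 6).
    The inverse of 5 mod 6 is 5 (since 5·5 = 25 = 4·6 + 1), so t ≡ 5·0 = 0 ≡ 0 (mod 6).
    Then x = 7 + 10·0 = 7, valid modulo lcm(10, 12) = 60: x ≡ 7 (mod 60).
  Combine with x ≡ 13 (mod 18): gcd(60, 18) = 6; 13 - 7 = 6, which IS divisible by 6, so compatible.
    Write x = 7 + 60·t and substitute into x ≡ 13 (mod 18): 60·t ≡ 13 − 7 = 6 (mod 18).
    Divide the congruence (and modulus) by g = 6: 10·t ≡ 1 (mod 3).
    Reduce coefficients mod 3: 1·t ≡ 1 (mod 3).
    So t ≡ 1 (mod 3).
    Then x = 7 + 60·1 = 67, valid modulo lcm(60, 18) = 180: x ≡ 67 (mod 180).
Verify: 67 mod 10 = 7, 67 mod 12 = 7, 67 mod 18 = 13.

x ≡ 67 (mod 180).


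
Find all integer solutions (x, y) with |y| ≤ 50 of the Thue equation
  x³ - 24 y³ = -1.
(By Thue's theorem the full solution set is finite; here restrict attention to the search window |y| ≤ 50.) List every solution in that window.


The equation is x³ - 24y³ = -1. For fixed y, x³ = 24·y³ − 1, so a solution requires the RHS to be a perfect cube.
Strategy: iterate y from -50 to 50, compute RHS = 24·y³ − 1, and check whether it is a (positive or negative) perfect cube.
Check small values of y:
  y = 0: RHS = -1 = (-1)³ ⇒ x = -1 works.
  y = 1: RHS = 23 is not a perfect cube.
  y = -1: RHS = -25 is not a perfect cube.
  y = 2: RHS = 191 is not a perfect cube.
  y = -2: RHS = -193 is not a perfect cube.
  y = 3: RHS = 647 is not a perfect cube.
  y = -3: RHS = -649 is not a perfect cube.
Continuing the search up to |y| = 50 finds no further solutions beyond those listed.
Collected solutions: (-1, 0).

Solutions (with |y| ≤ 50): (-1, 0).


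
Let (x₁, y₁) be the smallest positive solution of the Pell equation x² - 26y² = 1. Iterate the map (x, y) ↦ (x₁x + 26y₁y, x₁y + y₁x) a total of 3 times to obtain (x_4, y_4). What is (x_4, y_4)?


Step 1: Find the fundamental solution (x₁, y₁) of x² - 26y² = 1.
  Expand √26 as a continued fraction. a₀ = ⌊√26⌋ = 5; iterate m_{k+1} = d_k·a_k − m_k, d_{k+1} = (26 − m_{k+1}²)/d_k, a_{k+1} = ⌊(a₀ + m_{k+1})/d_{k+1}⌋ (starting m₀ = 0, d₀ = 1), with convergents p_k = a_k·p_{k-1} + p_{k-2}, q_k = a_k·q_{k-1} + q_{k-2} (p₋₁ = 1, q₋₁ = 0):
  k = 0: a₀ = 5; p₀/q₀ = 5/1; p₀² − 26·q₀² = 25 − 26 = -1.
  k = 1: m = 5, d = 1, a = ⌊(5 + 5)/1⌋ = 10; p/q = (10·5 + 1)/(10·1 + 0) = 51/10; p² − 26·q² = 2601 − 2600 = 1.
  The first convergent with p² − 26·q² = 1 gives the fundamental solution (x₁, y₁) = (51, 10).
Step 2: Apply the recurrence (x_{n+1}, y_{n+1}) = (x₁x_n + 26y₁y_n, x₁y_n + y₁x_n) repeatedly.
  From (x_1, y_1) = (51, 10): x_2 = 51·51 + 26·10·10 = 5201; y_2 = 51·10 + 10·51 = 1020.
  From (x_2, y_2) = (5201, 1020): x_3 = 51·5201 + 26·10·1020 = 530451; y_3 = 51·1020 + 10·5201 = 104030.
  From (x_3, y_3) = (530451, 104030): x_4 = 51·530451 + 26·10·104030 = 54100801; y_4 = 51·104030 + 10·530451 = 10610040.
Step 3: Verify x_4² - 26·y_4² = 2926896668841601 - 2926896668841600 = 1 (should be 1). ✓

(x_1, y_1) = (51, 10); (x_4, y_4) = (54100801, 10610040).


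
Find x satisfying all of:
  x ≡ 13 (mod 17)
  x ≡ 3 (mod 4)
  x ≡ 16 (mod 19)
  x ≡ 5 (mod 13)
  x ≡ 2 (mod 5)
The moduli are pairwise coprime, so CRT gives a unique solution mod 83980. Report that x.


Product of moduli M = 17 · 4 · 19 · 13 · 5 = 83980.
Merge one congruence at a time:
  Start: x ≡ 13 (mod 17).
  Combine with x ≡ 3 (mod 4); new modulus lcm = 68.
    Write x = 13 + 17·t and substitute into x ≡ 3 (mod 4): 17·t ≡ 3 − 13 = -10 (mod 4).
    Reduce coefficients mod 4: 1·t ≡ 2 (mod 4).
    So t ≡ 2 (mod 4).
    Then x = 13 + 17·2 = 47, valid modulo lcm(17, 4) = 68: x ≡ 47 (mod 68).
  Combine with x ≡ 16 (mod 19); new modulus lcm = 1292.
    Write x = 47 + 68·t and substitute into x ≡ 16 (mod 19): 68·t ≡ 16 − 47 = -31 (mod 19).
    Reduce coefficients mod 19: 11·t ≡ 7 (mod 19).
    The inverse of 11 mod 19 is 7 (since 11·7 = 77 = 4·19 + 1), so t ≡ 7·7 = 49 ≡ 11 (mod 19).
    Then x = 47 + 68·11 = 795, valid modulo lcm(68, 19) = 1292: x ≡ 795 (mod 1292).
  Combine with x ≡ 5 (mod 13); new modulus lcm = 16796.
    Write x = 795 + 1292·t and substitute into x ≡ 5 (mod 13): 1292·t ≡ 5 − 795 = -790 (mod 13).
    Reduce coefficients mod 13: 5·t ≡ 3 (mod 13).
    The inverse of 5 mod 13 is 8 (since 5·8 = 40 = 3·13 + 1), so t ≡ 8·3 = 24 ≡ 11 (mod 13).
    Then x = 795 + 1292·11 = 15007, valid modulo lcm(1292, 13) = 16796: x ≡ 15007 (mod 16796).
  Combine with x ≡ 2 (mod 5); new modulus lcm = 83980.
    Write x = 15007 + 16796·t and substitute into x ≡ 2 (mod 5): 16796·t ≡ 2 − 15007 = -15005 (mod 5).
    Reduce coefficients mod 5: 1·t ≡ 0 (mod 5).
    So t ≡ 0 (mod 5).
    Then x = 15007 + 16796·0 = 15007, valid modulo lcm(16796, 5) = 83980: x ≡ 15007 (mod 83980).
Verify against each original: 15007 mod 17 = 13, 15007 mod 4 = 3, 15007 mod 19 = 16, 15007 mod 13 = 5, 15007 mod 5 = 2.

x ≡ 15007 (mod 83980).


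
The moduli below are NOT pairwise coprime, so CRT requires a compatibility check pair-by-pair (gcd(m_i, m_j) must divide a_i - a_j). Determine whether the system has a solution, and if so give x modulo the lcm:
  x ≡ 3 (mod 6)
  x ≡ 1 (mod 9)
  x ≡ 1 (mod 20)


Moduli 6, 9, 20 are not pairwise coprime, so CRT works modulo lcm(m_i) when all pairwise compatibility conditions hold.
Pairwise compatibility: gcd(m_i, m_j) must divide a_i - a_j for every pair.
Merge one congruence at a time:
  Start: x ≡ 3 (mod 6).
  Combine with x ≡ 1 (mod 9): gcd(6, 9) = 3, and 1 - 3 = -2 is NOT divisible by 3.
    ⇒ system is inconsistent (no integer solution).

No solution (the system is inconsistent).


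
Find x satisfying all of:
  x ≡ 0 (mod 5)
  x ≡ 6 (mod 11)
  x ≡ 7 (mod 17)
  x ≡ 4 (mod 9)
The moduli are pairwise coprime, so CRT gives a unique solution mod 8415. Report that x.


Product of moduli M = 5 · 11 · 17 · 9 = 8415.
Merge one congruence at a time:
  Start: x ≡ 0 (mod 5).
  Combine with x ≡ 6 (mod 11); new modulus lcm = 55.
    Write x = 0 + 5·t and substitute into x ≡ 6 (mod 11): 5·t ≡ 6 − 0 = 6 (mod 11).
    The inverse of 5 mod 11 is 9 (since 5·9 = 45 = 4·11 + 1), so t ≡ 9·6 = 54 ≡ 10 (mod 11).
    Then x = 0 + 5·10 = 50, valid modulo lcm(5, 11) = 55: x ≡ 50 (mod 55).
  Combine with x ≡ 7 (mod 17); new modulus lcm = 935.
    Write x = 50 + 55·t and substitute into x ≡ 7 (mod 17): 55·t ≡ 7 − 50 = -43 (mod 17).
    Reduce coefficients mod 17: 4·t ≡ 8 (mod 17).
    The inverse of 4 mod 17 is 13 (since 4·13 = 52 = 3·17 + 1), so t ≡ 13·8 = 104 ≡ 2 (mod 17).
    Then x = 50 + 55·2 = 160, valid modulo lcm(55, 17) = 935: x ≡ 160 (mod 935).
  Combine with x ≡ 4 (mod 9); new modulus lcm = 8415.
    Write x = 160 + 935·t and substitute into x ≡ 4 (mod 9): 935·t ≡ 4 − 160 = -156 (mod 9).
    Reduce coefficients mod 9: 8·t ≡ 6 (mod 9).
    The inverse of 8 mod 9 is 8 (since 8·8 = 64 = 7·9 + 1), so t ≡ 8·6 = 48 ≡ 3 (mod 9).
    Then x = 160 + 935·3 = 2965, valid modulo lcm(935, 9) = 8415: x ≡ 2965 (mod 8415).
Verify against each original: 2965 mod 5 = 0, 2965 mod 11 = 6, 2965 mod 17 = 7, 2965 mod 9 = 4.

x ≡ 2965 (mod 8415).


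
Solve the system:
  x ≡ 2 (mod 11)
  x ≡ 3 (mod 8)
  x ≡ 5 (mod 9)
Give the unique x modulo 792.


Moduli 11, 8, 9 are pairwise coprime; by CRT there is a unique solution modulo M = 11 · 8 · 9 = 792.
Solve pairwise, accumulating the modulus:
  Start with x ≡ 2 (mod 11).
  Combine with x ≡ 3 (mod 8): since gcd(11, 8) = 1, we get a unique residue mod 88.
    Write x = 2 + 11·t and substitute into x ≡ 3 (mod 8): 11·t ≡ 3 − 2 = 1 (mod 8).
    Reduce coefficients mod 8: 3·t ≡ 1 (mod 8).
    The inverse of 3 mod 8 is 3 (since 3·3 = 9 = 1·8 + 1), so t ≡ 3·1 = 3 ≡ 3 (mod 8).
    Then x = 2 + 11·3 = 35, valid modulo lcm(11, 8) = 88: x ≡ 35 (mod 88).
  Combine with x ≡ 5 (mod 9): since gcd(88, 9) = 1, we get a unique residue mod 792.
    Write x = 35 + 88·t and substitute into x ≡ 5 (mod 9): 88·t ≡ 5 − 35 = -30 (mod 9).
    Reduce coefficients mod 9: 7·t ≡ 6 (mod 9).
    The inverse of 7 mod 9 is 4 (since 7·4 = 28 = 3·9 + 1), so t ≡ 4·6 = 24 ≡ 6 (mod 9).
    Then x = 35 + 88·6 = 563, valid modulo lcm(88, 9) = 792: x ≡ 563 (mod 792).
Verify: 563 mod 11 = 2 ✓, 563 mod 8 = 3 ✓, 563 mod 9 = 5 ✓.

x ≡ 563 (mod 792).


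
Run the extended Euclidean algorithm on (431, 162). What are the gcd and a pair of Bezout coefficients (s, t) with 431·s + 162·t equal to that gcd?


Euclidean algorithm on (431, 162) — divide until remainder is 0:
  431 = 2 · 162 + 107
  162 = 1 · 107 + 55
  107 = 1 · 55 + 52
  55 = 1 · 52 + 3
  52 = 17 · 3 + 1
  3 = 3 · 1 + 0
gcd(431, 162) = 1.
Track Bezout coefficients alongside the remainders: start with r₀ = 431 = a·1 + b·0 (s = 1, t = 0) and r₁ = 162 = a·0 + b·1 (s = 0, t = 1); each new remainder r_{k+1} = r_{k-1} − q_k·r_k inherits s_{k+1} = s_{k-1} − q_k·s_k, t_{k+1} = t_{k-1} − q_k·t_k, so r_k = a·s_k + b·t_k at every step:
  q = 2: r = 107, s = 1 − 2·0 = 1, t = 0 − 2·1 = -2  (check: 431·1 + 162·(-2) = 107)
  q = 1: r = 55, s = 0 − 1·1 = -1, t = 1 − 1·(-2) = 3  (check: 431·(-1) + 162·3 = 55)
  q = 1: r = 52, s = 1 − 1·(-1) = 2, t = -2 − 1·3 = -5  (check: 431·2 + 162·(-5) = 52)
  q = 1: r = 3, s = -1 − 1·2 = -3, t = 3 − 1·(-5) = 8  (check: 431·(-3) + 162·8 = 3)
  q = 17: r = 1, s = 2 − 17·(-3) = 53, t = -5 − 17·8 = -141  (check: 431·53 + 162·(-141) = 1)
The row with r = 1 (the gcd) gives the Bezout coefficients s = 53, t = -141.
Result: 431 · (53) + 162 · (-141) = 1.

gcd(431, 162) = 1; s = 53, t = -141 (check: 431·53 + 162·(-141) = 1).
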